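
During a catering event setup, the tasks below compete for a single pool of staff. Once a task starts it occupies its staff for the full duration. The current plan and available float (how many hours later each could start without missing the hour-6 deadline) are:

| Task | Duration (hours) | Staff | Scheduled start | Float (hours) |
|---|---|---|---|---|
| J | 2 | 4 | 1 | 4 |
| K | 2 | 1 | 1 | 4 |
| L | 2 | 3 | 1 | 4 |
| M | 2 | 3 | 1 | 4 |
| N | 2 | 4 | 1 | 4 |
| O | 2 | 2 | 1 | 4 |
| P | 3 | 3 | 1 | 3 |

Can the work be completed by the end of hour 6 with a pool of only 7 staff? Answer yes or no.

no

Total staffer-hours = 43; over 6 hours the average is 43/6 > 7, so some hour must exceed 7.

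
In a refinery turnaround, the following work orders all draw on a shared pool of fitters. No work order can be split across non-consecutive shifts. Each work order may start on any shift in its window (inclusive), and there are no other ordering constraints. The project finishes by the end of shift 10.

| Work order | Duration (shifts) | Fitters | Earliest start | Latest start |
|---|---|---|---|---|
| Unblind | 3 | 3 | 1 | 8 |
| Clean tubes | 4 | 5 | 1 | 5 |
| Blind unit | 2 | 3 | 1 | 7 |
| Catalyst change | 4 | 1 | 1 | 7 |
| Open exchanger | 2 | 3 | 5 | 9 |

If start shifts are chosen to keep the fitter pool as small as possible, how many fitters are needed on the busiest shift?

Early-start (Unblind@1, Clean tubes@1, Blind unit@1, Catalyst change@1, Open exchanger@5) gives peak 12: s1:12  s2:12  s3:9  s4:6  s5:3  s6:3  s7:0  s8:0  s9:0  s10:0.
Shift Clean tubes→4, Catalyst change→3, Open exchanger→8.
Schedule Unblind@1, Clean tubes@4, Blind unit@1, Catalyst change@3, Open exchanger@8: s1:6  s2:6  s3:4  s4:6  s5:6  s6:6  s7:5  s8:3  s9:3  s10:0 — peak 6.

6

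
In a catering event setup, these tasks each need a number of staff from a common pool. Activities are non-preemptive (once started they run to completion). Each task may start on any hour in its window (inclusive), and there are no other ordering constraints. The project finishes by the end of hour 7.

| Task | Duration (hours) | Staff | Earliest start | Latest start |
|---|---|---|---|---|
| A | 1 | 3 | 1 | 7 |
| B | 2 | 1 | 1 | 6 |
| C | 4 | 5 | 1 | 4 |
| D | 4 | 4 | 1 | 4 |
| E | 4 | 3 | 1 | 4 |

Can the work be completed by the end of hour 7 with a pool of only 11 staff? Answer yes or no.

no

The minimum achievable peak is 12; 11 < 12, so no feasible schedule stays within the cap.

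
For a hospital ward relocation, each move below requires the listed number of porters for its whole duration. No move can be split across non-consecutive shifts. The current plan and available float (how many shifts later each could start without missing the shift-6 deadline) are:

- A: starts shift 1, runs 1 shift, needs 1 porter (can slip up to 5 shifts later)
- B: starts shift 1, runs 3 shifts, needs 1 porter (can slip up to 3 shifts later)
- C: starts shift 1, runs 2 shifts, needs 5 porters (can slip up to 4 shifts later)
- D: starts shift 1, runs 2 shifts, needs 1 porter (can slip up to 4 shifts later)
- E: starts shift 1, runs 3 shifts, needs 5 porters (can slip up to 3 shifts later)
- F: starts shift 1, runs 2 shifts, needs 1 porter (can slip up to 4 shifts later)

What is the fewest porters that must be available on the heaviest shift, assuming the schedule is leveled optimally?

Early-start (A@1, B@1, C@1, D@1, E@1, F@1) gives peak 14: s1:14  s2:13  s3:6  s4:0  s5:0  s6:0.
Shift A→3, D→3, E→4, F→5.
Schedule A@3, B@1, C@1, D@3, E@4, F@5: s1:6  s2:6  s3:3  s4:6  s5:6  s6:6 — peak 6.
Total porter-shifts = 33 over 6 shifts ⇒ peak ≥ ⌈33/6⌉ = 6, so 6 is optimal.

6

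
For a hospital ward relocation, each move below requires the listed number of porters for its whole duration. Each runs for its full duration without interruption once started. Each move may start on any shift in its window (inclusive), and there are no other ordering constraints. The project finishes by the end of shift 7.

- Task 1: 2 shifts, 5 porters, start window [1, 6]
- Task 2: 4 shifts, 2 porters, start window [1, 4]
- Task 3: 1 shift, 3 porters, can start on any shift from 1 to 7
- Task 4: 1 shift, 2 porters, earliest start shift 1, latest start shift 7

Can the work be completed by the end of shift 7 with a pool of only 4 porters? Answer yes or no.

The minimum achievable peak is 5; 4 < 5, so no feasible schedule stays within the cap.

no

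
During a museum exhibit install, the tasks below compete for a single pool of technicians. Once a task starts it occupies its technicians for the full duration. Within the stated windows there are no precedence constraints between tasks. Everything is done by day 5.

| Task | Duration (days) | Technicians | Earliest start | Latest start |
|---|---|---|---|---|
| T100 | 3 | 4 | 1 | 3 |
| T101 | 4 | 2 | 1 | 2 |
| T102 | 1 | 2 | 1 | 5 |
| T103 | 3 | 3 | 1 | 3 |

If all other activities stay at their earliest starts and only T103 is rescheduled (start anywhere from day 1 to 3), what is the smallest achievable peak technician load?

9

T103@1: d1:11  d2:9  d3:9  d4:2  d5:0 → peak 11
T103@2: d1:8  d2:9  d3:9  d4:5  d5:0 → peak 9
T103@3: d1:8  d2:6  d3:9  d4:5  d5:3 → peak 9
Best is T103@2, peak 9.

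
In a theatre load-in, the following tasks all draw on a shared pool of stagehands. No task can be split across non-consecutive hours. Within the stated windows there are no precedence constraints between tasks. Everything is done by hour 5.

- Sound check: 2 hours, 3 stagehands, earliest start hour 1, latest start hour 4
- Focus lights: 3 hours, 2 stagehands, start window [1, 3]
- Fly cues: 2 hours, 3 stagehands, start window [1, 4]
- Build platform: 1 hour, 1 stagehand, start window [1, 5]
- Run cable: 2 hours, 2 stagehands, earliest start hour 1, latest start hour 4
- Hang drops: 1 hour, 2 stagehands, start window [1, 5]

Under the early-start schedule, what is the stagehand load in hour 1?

13

At early start, hour 1 has: Sound check, Focus lights, Fly cues, Build platform, Run cable, Hang drops.
Demand: 3 + 2 + 3 + 1 + 2 + 2 = 13.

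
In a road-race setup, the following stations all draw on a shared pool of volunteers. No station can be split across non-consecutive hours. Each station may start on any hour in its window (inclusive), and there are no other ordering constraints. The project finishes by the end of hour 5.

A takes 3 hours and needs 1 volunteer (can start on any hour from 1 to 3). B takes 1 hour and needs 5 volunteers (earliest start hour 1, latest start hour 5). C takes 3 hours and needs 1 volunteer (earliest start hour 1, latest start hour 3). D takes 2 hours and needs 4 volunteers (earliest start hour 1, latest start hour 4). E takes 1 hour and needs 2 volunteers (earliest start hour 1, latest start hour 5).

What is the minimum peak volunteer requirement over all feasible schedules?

6

Early-start (A@1, B@1, C@1, D@1, E@1) gives peak 13: h1:13  h2:6  h3:2  h4:0  h5:0.
Shift C→2, D→2, E→4.
Schedule A@1, B@1, C@2, D@2, E@4: h1:6  h2:6  h3:6  h4:3  h5:0 — peak 6.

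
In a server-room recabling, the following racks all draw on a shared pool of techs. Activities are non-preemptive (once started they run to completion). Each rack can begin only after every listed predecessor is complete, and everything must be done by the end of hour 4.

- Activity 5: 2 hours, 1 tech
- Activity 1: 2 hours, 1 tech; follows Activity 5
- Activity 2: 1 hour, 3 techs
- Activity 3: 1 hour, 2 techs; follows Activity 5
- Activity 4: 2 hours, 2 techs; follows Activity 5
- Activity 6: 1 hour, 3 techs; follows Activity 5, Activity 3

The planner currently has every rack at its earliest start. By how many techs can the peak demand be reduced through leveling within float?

Early-start peak: h1:4  h2:1  h3:5  h4:6 ⇒ 6.
Leveled (Activity 5@1, Activity 1@3, Activity 2@1, Activity 3@3, Activity 4@3, Activity 6@4): h1:4  h2:1  h3:5  h4:6 ⇒ 6.
Reduction 6 − 6 = 0.

0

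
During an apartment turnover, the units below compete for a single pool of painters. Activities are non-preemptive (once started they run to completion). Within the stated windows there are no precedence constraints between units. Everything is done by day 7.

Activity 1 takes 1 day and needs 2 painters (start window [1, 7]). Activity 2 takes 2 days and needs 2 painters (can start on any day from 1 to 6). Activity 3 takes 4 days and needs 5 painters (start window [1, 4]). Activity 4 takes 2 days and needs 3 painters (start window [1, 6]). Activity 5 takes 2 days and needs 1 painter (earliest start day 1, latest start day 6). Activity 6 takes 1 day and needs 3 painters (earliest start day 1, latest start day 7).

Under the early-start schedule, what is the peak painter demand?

Early-start schedule: Activity 1@1, Activity 2@1, Activity 3@1, Activity 4@1, Activity 5@1, Activity 6@1.
Load per day: day 1: 16, day 2: 11, day 3: 5, day 4: 5, day 5: 0, day 6: 0, day 7: 0.
Peak is 16.

16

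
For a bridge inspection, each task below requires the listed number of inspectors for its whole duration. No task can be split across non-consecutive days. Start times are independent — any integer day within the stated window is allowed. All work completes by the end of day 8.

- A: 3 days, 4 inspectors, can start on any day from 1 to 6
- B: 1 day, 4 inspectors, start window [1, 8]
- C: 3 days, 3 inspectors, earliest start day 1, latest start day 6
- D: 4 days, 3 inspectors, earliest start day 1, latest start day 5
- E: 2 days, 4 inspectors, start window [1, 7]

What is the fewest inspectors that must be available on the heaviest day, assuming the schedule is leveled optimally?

Early-start (A@1, B@1, C@1, D@1, E@1) gives peak 18: d1:18  d2:14  d3:10  d4:3  d5:0  d6:0  d7:0  d8:0.
Shift B→4, D→4, E→5.
Schedule A@1, B@4, C@1, D@4, E@5: d1:7  d2:7  d3:7  d4:7  d5:7  d6:7  d7:3  d8:0 — peak 7.

7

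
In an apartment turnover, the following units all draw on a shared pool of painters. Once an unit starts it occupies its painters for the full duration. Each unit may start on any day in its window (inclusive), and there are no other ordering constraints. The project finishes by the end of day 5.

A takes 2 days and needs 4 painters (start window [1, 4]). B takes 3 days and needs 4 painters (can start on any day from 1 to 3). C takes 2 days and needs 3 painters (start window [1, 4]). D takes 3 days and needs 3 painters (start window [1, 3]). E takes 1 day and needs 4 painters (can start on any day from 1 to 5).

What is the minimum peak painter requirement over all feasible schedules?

Early-start (A@1, B@1, C@1, D@1, E@1) gives peak 18: d1:18  d2:14  d3:7  d4:0  d5:0.
Shift C→3, D→3, E→4.
Schedule A@1, B@1, C@3, D@3, E@4: d1:8  d2:8  d3:10  d4:10  d5:3 — peak 10.

10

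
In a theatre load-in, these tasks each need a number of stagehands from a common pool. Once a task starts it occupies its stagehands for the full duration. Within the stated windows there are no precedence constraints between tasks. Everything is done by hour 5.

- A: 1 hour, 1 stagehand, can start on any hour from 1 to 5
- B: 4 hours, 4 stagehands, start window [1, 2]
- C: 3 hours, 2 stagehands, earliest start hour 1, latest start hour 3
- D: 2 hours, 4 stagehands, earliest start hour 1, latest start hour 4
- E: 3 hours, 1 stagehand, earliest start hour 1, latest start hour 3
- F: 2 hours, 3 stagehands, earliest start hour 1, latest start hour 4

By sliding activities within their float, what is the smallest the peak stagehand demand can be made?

9

Early-start (A@1, B@1, C@1, D@1, E@1, F@1) gives peak 15: h1:15  h2:14  h3:7  h4:4  h5:0.
Shift B→2, D→4, E→3.
Schedule A@1, B@2, C@1, D@4, E@3, F@1: h1:6  h2:9  h3:7  h4:9  h5:9 — peak 9.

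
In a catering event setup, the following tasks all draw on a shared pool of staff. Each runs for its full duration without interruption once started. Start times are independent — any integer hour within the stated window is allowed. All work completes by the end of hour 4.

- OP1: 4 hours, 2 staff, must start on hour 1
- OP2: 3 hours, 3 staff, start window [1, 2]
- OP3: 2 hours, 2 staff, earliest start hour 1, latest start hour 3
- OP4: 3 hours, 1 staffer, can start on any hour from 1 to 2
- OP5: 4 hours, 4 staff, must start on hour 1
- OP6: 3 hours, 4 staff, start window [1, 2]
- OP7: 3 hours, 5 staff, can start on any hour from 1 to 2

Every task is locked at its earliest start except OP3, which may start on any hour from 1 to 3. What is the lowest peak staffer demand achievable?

OP3@1: h1:21  h2:21  h3:19  h4:6 → peak 21
OP3@2: h1:19  h2:21  h3:21  h4:6 → peak 21
OP3@3: h1:19  h2:19  h3:21  h4:8 → peak 21
Best is OP3@1, peak 21.

21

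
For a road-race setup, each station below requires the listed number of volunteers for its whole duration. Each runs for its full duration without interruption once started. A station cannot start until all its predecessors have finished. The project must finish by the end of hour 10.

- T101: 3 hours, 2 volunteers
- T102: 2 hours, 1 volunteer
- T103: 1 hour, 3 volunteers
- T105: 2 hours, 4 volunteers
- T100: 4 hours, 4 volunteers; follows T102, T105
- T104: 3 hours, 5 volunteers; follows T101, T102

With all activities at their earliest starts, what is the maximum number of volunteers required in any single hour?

10

Early-start schedule: T101@1, T102@1, T103@1, T105@1, T100@3, T104@4.
Load per hour: hour 1: 10, hour 2: 7, hour 3: 6, hour 4: 9, hour 5: 9, hour 6: 9, hour 7: 0, hour 8: 0, hour 9: 0, hour 10: 0.
Peak is 10.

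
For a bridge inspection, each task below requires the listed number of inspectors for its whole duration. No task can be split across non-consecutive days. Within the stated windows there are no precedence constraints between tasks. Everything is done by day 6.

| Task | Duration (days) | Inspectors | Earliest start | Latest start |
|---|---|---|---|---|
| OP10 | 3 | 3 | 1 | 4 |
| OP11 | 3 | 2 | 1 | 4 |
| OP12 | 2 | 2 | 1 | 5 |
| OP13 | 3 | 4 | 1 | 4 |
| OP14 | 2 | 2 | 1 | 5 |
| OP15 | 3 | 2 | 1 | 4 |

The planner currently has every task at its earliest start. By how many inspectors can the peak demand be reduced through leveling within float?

7

Early-start peak: d1:15  d2:15  d3:11  d4:0  d5:0  d6:0 ⇒ 15.
Leveled (OP10@1, OP11@1, OP12@1, OP13@4, OP14@3, OP15@4): d1:7  d2:7  d3:7  d4:8  d5:6  d6:6 ⇒ 8.
Reduction 15 − 8 = 7.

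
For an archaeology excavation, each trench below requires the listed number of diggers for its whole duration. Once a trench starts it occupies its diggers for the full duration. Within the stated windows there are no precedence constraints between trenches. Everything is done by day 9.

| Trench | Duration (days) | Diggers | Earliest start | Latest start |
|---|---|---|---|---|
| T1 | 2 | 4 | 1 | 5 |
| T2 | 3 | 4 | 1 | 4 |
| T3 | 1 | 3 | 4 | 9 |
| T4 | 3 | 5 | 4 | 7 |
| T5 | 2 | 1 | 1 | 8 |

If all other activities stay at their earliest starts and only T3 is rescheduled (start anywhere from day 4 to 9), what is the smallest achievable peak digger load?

9

T3@4: d1:9  d2:9  d3:4  d4:8  d5:5  d6:5  d7:0  d8:0  d9:0 → peak 9
T3@5: d1:9  d2:9  d3:4  d4:5  d5:8  d6:5  d7:0  d8:0  d9:0 → peak 9
T3@6: d1:9  d2:9  d3:4  d4:5  d5:5  d6:8  d7:0  d8:0  d9:0 → peak 9
T3@7: d1:9  d2:9  d3:4  d4:5  d5:5  d6:5  d7:3  d8:0  d9:0 → peak 9
T3@8: d1:9  d2:9  d3:4  d4:5  d5:5  d6:5  d7:0  d8:3  d9:0 → peak 9
T3@9: d1:9  d2:9  d3:4  d4:5  d5:5  d6:5  d7:0  d8:0  d9:3 → peak 9
Best is T3@4, peak 9.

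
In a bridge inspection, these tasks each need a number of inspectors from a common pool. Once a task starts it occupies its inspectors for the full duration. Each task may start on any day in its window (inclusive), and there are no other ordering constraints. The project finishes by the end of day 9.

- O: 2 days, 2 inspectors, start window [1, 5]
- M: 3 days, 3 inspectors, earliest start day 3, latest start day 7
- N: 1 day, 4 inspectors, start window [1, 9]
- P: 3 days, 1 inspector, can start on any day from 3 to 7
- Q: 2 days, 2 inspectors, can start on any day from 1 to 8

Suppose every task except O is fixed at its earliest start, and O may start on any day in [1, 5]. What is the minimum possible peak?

O@1: d1:8  d2:4  d3:4  d4:4  d5:4  d6:0  d7:0  d8:0  d9:0 → peak 8
O@2: d1:6  d2:4  d3:6  d4:4  d5:4  d6:0  d7:0  d8:0  d9:0 → peak 6
O@3: d1:6  d2:2  d3:6  d4:6  d5:4  d6:0  d7:0  d8:0  d9:0 → peak 6
O@4: d1:6  d2:2  d3:4  d4:6  d5:6  d6:0  d7:0  d8:0  d9:0 → peak 6
O@5: d1:6  d2:2  d3:4  d4:4  d5:6  d6:2  d7:0  d8:0  d9:0 → peak 6
Best is O@2, peak 6.

6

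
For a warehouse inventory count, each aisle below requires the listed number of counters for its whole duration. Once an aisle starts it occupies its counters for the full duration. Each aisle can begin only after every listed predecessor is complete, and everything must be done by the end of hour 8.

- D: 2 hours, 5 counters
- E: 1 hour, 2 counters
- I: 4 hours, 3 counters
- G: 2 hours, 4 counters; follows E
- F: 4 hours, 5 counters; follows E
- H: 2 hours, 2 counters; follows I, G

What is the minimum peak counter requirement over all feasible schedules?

Early-start (D@1, E@1, I@1, G@2, F@2, H@5) gives peak 17: h1:10  h2:17  h3:12  h4:8  h5:7  h6:2  h7:0  h8:0.
Shift I→2, G→3, F→5, H→6.
Schedule D@1, E@1, I@2, G@3, F@5, H@6: h1:7  h2:8  h3:7  h4:7  h5:8  h6:7  h7:7  h8:5 — peak 8.

8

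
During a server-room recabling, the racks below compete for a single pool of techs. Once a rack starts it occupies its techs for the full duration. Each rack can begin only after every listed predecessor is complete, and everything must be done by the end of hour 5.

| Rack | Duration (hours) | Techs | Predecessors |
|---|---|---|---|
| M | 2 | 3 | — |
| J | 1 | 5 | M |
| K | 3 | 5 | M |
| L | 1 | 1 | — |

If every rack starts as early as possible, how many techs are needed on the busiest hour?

10

Early-start schedule: M@1, J@3, K@3, L@1.
Load per hour: hour 1: 4, hour 2: 3, hour 3: 10, hour 4: 5, hour 5: 5.
Peak is 10.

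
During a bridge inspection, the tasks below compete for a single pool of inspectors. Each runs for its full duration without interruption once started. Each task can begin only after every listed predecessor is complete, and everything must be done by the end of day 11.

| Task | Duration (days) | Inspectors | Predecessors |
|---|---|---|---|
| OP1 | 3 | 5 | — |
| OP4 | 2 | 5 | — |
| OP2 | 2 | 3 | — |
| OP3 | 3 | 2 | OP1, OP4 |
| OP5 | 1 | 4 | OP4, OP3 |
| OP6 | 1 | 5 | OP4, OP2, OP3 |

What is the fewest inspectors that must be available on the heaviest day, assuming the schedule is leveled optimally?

5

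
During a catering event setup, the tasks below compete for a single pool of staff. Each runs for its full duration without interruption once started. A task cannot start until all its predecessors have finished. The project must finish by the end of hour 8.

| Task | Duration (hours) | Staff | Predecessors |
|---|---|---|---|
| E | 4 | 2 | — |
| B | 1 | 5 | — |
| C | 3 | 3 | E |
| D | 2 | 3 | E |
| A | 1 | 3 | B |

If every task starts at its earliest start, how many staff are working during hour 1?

7

At early start, hour 1 has: E, B.
Demand: 2 + 5 = 7.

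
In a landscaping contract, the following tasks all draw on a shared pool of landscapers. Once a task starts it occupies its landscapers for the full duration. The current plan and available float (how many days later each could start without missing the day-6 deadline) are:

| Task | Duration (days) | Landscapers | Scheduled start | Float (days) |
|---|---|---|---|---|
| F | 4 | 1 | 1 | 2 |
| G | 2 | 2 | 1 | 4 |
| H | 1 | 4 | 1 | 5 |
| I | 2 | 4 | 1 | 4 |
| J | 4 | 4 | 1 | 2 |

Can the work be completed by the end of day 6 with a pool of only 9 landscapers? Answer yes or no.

Schedule F@1, G@1, H@1, I@5, J@2: d1:7  d2:7  d3:5  d4:5  d5:8  d6:4 — peak 8 ≤ 9.

yes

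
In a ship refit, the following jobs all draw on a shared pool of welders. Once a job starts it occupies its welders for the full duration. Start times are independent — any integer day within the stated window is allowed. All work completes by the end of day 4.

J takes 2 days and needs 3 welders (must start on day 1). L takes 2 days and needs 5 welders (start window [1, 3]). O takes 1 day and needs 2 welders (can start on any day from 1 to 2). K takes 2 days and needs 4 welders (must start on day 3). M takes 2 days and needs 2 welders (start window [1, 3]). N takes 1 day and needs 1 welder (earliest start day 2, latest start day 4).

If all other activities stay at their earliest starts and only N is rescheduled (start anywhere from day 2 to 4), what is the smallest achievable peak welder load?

12

N@2: d1:12  d2:11  d3:4  d4:4 → peak 12
N@3: d1:12  d2:10  d3:5  d4:4 → peak 12
N@4: d1:12  d2:10  d3:4  d4:5 → peak 12
Best is N@2, peak 12.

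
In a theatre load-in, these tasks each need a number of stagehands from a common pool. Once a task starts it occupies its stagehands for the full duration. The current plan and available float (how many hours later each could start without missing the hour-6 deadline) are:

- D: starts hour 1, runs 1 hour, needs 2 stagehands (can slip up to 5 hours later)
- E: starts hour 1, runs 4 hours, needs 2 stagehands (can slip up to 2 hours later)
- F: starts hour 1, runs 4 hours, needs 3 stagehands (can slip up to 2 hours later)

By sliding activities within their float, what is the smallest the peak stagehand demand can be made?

Early-start (D@1, E@1, F@1) gives peak 7: h1:7  h2:5  h3:5  h4:5  h5:0  h6:0.
Shift F→2.
Schedule D@1, E@1, F@2: h1:4  h2:5  h3:5  h4:5  h5:3  h6:0 — peak 5.

5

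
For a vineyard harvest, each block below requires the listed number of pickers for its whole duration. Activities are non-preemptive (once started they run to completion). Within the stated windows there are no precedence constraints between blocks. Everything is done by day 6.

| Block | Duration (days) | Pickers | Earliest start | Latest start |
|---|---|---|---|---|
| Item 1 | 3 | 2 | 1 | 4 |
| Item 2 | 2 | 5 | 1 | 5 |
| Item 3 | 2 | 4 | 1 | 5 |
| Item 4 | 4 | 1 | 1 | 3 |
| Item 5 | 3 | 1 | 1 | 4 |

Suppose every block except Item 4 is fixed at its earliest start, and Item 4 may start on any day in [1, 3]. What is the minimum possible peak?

12

Item 4@1: d1:13  d2:13  d3:4  d4:1  d5:0  d6:0 → peak 13
Item 4@2: d1:12  d2:13  d3:4  d4:1  d5:1  d6:0 → peak 13
Item 4@3: d1:12  d2:12  d3:4  d4:1  d5:1  d6:1 → peak 12
Best is Item 4@3, peak 12.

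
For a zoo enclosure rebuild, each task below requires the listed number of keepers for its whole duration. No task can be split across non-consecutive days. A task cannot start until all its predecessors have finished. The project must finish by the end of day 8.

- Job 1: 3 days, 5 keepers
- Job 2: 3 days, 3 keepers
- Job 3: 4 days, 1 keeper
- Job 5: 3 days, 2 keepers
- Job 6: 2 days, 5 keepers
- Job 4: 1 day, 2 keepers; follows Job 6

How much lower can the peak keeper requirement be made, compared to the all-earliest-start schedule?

Early-start peak: d1:16  d2:16  d3:13  d4:1  d5:0  d6:0  d7:0  d8:0 ⇒ 16.
Leveled (Job 1@1, Job 2@6, Job 3@1, Job 5@5, Job 6@4, Job 4@6): d1:6  d2:6  d3:6  d4:6  d5:7  d6:7  d7:5  d8:3 ⇒ 7.
Reduction 16 − 7 = 9.

9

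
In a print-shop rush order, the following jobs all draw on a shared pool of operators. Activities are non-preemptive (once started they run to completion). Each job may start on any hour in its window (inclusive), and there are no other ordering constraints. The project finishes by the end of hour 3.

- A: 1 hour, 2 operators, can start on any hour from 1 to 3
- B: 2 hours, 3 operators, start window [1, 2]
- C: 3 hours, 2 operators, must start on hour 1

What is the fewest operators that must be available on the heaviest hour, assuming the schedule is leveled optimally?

Early-start (A@1, B@1, C@1) gives peak 7: h1:7  h2:5  h3:2.
Shift B→2.
Schedule A@1, B@2, C@1: h1:4  h2:5  h3:5 — peak 5.
Total operator-hours = 14 over 3 hours ⇒ peak ≥ ⌈14/3⌉ = 5, so 5 is optimal.

5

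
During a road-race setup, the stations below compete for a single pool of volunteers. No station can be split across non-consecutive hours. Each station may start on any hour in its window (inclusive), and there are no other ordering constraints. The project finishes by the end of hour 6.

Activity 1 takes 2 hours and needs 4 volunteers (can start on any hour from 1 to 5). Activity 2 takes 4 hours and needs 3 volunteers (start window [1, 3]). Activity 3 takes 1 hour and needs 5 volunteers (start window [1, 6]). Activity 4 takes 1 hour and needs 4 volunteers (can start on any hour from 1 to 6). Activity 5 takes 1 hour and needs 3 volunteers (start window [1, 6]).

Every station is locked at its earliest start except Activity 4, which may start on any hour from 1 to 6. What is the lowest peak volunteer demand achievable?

15

Activity 4@1: h1:19  h2:7  h3:3  h4:3  h5:0  h6:0 → peak 19
Activity 4@2: h1:15  h2:11  h3:3  h4:3  h5:0  h6:0 → peak 15
Activity 4@3: h1:15  h2:7  h3:7  h4:3  h5:0  h6:0 → peak 15
Activity 4@4: h1:15  h2:7  h3:3  h4:7  h5:0  h6:0 → peak 15
Activity 4@5: h1:15  h2:7  h3:3  h4:3  h5:4  h6:0 → peak 15
Activity 4@6: h1:15  h2:7  h3:3  h4:3  h5:0  h6:4 → peak 15
Best is Activity 4@2, peak 15.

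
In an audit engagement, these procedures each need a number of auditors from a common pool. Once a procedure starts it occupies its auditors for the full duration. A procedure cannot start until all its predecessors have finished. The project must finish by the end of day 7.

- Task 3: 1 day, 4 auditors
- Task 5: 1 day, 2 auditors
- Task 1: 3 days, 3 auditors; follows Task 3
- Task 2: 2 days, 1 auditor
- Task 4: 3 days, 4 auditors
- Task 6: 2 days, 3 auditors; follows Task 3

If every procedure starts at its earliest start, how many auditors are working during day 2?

11

At early start, day 2 has: Task 1, Task 2, Task 4, Task 6.
Demand: 3 + 1 + 4 + 3 = 11.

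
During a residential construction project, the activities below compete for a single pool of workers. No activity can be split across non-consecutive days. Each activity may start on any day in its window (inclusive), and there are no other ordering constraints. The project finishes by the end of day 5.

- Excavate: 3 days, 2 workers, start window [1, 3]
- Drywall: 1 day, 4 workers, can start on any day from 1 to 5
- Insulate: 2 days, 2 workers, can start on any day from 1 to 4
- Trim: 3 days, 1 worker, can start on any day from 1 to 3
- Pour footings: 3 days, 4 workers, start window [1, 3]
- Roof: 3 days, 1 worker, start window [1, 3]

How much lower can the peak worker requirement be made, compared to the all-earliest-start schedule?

Early-start peak: d1:14  d2:10  d3:8  d4:0  d5:0 ⇒ 14.
Leveled (Excavate@1, Drywall@1, Insulate@1, Trim@2, Pour footings@3, Roof@2): d1:8  d2:6  d3:8  d4:6  d5:4 ⇒ 8.
Reduction 14 − 8 = 6.

6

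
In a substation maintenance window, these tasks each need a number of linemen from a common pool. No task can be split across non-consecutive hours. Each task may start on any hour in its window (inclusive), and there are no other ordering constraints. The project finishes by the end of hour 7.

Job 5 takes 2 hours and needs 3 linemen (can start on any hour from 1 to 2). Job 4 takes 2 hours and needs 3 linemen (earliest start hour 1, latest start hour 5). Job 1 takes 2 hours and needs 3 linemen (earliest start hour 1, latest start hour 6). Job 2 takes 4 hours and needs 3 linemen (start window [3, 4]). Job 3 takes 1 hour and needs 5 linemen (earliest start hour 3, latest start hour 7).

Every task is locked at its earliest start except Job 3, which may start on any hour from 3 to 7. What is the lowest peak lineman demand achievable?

9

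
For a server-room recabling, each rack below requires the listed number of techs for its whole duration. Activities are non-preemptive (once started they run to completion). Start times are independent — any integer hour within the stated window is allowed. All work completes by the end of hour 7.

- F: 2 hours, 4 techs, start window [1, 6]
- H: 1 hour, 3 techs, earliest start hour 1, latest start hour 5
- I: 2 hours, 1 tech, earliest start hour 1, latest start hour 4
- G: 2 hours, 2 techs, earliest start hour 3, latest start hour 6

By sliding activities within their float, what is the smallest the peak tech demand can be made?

4

Early-start (F@1, H@1, I@1, G@3) gives peak 8: h1:8  h2:5  h3:2  h4:2  h5:0  h6:0  h7:0.
Shift H→3, I→3, G→4.
Schedule F@1, H@3, I@3, G@4: h1:4  h2:4  h3:4  h4:3  h5:2  h6:0  h7:0 — peak 4.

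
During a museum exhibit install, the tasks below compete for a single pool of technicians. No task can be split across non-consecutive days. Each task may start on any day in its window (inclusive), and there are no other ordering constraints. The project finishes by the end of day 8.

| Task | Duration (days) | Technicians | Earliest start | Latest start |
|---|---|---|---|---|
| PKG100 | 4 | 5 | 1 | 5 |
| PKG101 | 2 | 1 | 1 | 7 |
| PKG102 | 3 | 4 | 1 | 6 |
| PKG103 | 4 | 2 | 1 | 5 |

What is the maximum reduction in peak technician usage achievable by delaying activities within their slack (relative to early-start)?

6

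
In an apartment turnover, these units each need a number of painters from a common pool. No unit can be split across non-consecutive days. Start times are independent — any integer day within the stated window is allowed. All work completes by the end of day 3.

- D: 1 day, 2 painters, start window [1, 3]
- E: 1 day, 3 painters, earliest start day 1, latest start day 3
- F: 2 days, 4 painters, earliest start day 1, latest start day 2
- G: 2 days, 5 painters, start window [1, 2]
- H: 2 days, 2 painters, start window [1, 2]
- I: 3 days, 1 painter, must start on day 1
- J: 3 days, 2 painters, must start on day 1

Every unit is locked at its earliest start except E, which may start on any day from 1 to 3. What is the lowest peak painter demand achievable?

E@1: d1:19  d2:14  d3:3 → peak 19
E@2: d1:16  d2:17  d3:3 → peak 17
E@3: d1:16  d2:14  d3:6 → peak 16
Best is E@3, peak 16.

16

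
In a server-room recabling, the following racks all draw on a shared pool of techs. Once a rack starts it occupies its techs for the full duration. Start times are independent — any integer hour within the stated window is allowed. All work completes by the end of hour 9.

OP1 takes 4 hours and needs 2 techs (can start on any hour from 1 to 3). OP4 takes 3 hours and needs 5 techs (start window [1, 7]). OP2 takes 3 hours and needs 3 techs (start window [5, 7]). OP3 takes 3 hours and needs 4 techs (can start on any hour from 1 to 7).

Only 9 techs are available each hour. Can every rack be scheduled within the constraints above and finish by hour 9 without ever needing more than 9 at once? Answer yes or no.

yes

Schedule OP1@1, OP4@1, OP2@5, OP3@4: h1:7  h2:7  h3:7  h4:6  h5:7  h6:7  h7:3  h8:0  h9:0 — peak 7 ≤ 9.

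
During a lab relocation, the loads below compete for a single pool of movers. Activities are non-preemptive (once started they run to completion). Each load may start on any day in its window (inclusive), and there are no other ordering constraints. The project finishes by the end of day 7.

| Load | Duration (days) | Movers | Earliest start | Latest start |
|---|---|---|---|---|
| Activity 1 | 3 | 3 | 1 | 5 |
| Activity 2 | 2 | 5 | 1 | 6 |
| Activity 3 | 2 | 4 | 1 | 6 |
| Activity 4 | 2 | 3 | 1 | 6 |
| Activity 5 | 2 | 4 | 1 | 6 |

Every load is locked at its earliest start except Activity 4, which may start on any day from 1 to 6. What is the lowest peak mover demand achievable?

16

Activity 4@1: d1:19  d2:19  d3:3  d4:0  d5:0  d6:0  d7:0 → peak 19
Activity 4@2: d1:16  d2:19  d3:6  d4:0  d5:0  d6:0  d7:0 → peak 19
Activity 4@3: d1:16  d2:16  d3:6  d4:3  d5:0  d6:0  d7:0 → peak 16
Activity 4@4: d1:16  d2:16  d3:3  d4:3  d5:3  d6:0  d7:0 → peak 16
Activity 4@5: d1:16  d2:16  d3:3  d4:0  d5:3  d6:3  d7:0 → peak 16
Activity 4@6: d1:16  d2:16  d3:3  d4:0  d5:0  d6:3  d7:3 → peak 16
Best is Activity 4@3, peak 16.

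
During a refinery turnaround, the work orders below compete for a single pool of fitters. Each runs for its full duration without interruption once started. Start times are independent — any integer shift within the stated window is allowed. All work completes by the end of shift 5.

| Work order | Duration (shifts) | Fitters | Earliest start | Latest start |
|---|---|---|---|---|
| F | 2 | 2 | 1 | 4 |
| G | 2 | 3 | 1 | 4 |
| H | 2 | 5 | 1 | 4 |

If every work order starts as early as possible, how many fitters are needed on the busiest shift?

10

Early-start schedule: F@1, G@1, H@1.
Load per shift: shift 1: 10, shift 2: 10, shift 3: 0, shift 4: 0, shift 5: 0.
Peak is 10.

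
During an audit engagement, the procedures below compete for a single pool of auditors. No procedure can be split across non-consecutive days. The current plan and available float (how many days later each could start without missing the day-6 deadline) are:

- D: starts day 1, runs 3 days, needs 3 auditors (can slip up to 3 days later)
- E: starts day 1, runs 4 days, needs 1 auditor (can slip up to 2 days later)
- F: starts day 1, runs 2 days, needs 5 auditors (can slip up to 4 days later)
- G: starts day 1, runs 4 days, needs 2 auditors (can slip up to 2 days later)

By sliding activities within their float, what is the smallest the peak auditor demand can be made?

Early-start (D@1, E@1, F@1, G@1) gives peak 11: d1:11  d2:11  d3:6  d4:3  d5:0  d6:0.
Shift F→5.
Schedule D@1, E@1, F@5, G@1: d1:6  d2:6  d3:6  d4:3  d5:5  d6:5 — peak 6.
Total auditor-days = 31 over 6 days ⇒ peak ≥ ⌈31/6⌉ = 6, so 6 is optimal.

6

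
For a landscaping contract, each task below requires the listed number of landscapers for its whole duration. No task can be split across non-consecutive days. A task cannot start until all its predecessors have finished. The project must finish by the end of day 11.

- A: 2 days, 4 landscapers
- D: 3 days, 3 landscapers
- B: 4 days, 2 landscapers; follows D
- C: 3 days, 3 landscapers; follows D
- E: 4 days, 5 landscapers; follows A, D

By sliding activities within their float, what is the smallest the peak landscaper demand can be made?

7

Early-start (A@1, D@1, B@4, C@4, E@4) gives peak 10: d1:7  d2:7  d3:3  d4:10  d5:10  d6:10  d7:7  d8:0  d9:0  d10:0  d11:0.
Shift E→7.
Schedule A@1, D@1, B@4, C@4, E@7: d1:7  d2:7  d3:3  d4:5  d5:5  d6:5  d7:7  d8:5  d9:5  d10:5  d11:0 — peak 7.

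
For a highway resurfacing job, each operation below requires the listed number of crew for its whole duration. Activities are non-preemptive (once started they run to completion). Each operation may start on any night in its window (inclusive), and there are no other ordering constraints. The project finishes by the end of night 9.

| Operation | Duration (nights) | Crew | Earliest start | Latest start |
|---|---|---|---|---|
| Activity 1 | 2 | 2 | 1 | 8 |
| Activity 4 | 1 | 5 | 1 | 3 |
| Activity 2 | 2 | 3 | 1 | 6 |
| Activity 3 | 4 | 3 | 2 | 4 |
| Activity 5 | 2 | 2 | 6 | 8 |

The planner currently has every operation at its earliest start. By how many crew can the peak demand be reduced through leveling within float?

5

Early-start peak: n1:10  n2:8  n3:3  n4:3  n5:3  n6:2  n7:2  n8:0  n9:0 ⇒ 10.
Leveled (Activity 1@1, Activity 4@3, Activity 2@1, Activity 3@4, Activity 5@6): n1:5  n2:5  n3:5  n4:3  n5:3  n6:5  n7:5  n8:0  n9:0 ⇒ 5.
Reduction 10 − 5 = 5.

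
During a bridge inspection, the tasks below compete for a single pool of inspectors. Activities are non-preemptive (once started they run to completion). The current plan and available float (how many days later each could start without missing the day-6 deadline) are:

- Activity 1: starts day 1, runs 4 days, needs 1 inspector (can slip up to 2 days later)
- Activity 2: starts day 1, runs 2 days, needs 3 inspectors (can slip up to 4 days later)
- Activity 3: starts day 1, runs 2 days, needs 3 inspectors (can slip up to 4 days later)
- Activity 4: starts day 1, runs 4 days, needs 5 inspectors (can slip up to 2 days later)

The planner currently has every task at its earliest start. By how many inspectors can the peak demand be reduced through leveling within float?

Early-start peak: d1:12  d2:12  d3:6  d4:6  d5:0  d6:0 ⇒ 12.
Leveled (Activity 1@1, Activity 2@5, Activity 3@5, Activity 4@1): d1:6  d2:6  d3:6  d4:6  d5:6  d6:6 ⇒ 6.
Reduction 12 − 6 = 6.

6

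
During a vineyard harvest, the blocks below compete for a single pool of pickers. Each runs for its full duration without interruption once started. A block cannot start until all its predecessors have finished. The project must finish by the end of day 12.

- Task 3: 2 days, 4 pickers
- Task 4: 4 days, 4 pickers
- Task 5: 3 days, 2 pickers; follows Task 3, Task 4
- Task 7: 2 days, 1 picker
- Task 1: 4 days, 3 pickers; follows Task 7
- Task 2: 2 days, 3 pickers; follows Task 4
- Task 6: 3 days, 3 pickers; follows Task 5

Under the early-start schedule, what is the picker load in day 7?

At early start, day 7 has: Task 5.
Demand: 2 = 2.

2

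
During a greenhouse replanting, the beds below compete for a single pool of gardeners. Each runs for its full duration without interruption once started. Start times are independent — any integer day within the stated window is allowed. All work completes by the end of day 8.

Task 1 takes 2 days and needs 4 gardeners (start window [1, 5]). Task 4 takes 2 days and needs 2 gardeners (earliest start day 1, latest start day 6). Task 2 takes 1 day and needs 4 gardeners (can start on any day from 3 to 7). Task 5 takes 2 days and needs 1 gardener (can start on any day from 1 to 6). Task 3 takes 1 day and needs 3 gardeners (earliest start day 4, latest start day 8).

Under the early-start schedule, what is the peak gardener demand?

Early-start schedule: Task 1@1, Task 4@1, Task 2@3, Task 5@1, Task 3@4.
Load per day: day 1: 7, day 2: 7, day 3: 4, day 4: 3, day 5: 0, day 6: 0, day 7: 0, day 8: 0.
Peak is 7.

7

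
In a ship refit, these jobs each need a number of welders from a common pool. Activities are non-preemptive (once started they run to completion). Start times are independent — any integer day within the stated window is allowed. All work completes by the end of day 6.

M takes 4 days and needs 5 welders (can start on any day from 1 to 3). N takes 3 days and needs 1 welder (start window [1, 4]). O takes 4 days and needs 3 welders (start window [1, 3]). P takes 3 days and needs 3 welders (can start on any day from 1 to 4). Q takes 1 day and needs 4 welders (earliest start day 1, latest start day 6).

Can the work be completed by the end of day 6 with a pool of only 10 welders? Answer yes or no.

no

The minimum achievable peak is 11; 10 < 11, so no feasible schedule stays within the cap.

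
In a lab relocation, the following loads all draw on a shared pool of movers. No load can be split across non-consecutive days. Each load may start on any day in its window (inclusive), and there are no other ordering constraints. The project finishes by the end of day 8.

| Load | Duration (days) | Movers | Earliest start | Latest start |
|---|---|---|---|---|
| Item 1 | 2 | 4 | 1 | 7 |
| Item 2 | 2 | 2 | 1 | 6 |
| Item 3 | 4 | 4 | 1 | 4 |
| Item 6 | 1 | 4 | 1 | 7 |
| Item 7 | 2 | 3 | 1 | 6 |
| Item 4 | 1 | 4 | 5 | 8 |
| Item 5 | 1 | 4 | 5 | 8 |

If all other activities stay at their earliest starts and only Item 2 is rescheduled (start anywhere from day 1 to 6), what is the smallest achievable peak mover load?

Item 2@1: d1:17  d2:13  d3:4  d4:4  d5:8  d6:0  d7:0  d8:0 → peak 17
Item 2@2: d1:15  d2:13  d3:6  d4:4  d5:8  d6:0  d7:0  d8:0 → peak 15
Item 2@3: d1:15  d2:11  d3:6  d4:6  d5:8  d6:0  d7:0  d8:0 → peak 15
Item 2@4: d1:15  d2:11  d3:4  d4:6  d5:10  d6:0  d7:0  d8:0 → peak 15
Item 2@5: d1:15  d2:11  d3:4  d4:4  d5:10  d6:2  d7:0  d8:0 → peak 15
Item 2@6: d1:15  d2:11  d3:4  d4:4  d5:8  d6:2  d7:2  d8:0 → peak 15
Best is Item 2@2, peak 15.

15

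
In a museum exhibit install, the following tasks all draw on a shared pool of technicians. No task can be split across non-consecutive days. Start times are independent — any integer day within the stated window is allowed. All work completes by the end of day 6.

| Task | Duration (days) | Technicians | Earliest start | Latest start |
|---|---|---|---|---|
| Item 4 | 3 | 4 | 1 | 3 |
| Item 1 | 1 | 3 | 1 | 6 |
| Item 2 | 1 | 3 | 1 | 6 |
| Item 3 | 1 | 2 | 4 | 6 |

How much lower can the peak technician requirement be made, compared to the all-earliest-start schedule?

Early-start peak: d1:10  d2:4  d3:4  d4:2  d5:0  d6:0 ⇒ 10.
Leveled (Item 4@1, Item 1@4, Item 2@5, Item 3@6): d1:4  d2:4  d3:4  d4:3  d5:3  d6:2 ⇒ 4.
Reduction 10 − 4 = 6.

6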